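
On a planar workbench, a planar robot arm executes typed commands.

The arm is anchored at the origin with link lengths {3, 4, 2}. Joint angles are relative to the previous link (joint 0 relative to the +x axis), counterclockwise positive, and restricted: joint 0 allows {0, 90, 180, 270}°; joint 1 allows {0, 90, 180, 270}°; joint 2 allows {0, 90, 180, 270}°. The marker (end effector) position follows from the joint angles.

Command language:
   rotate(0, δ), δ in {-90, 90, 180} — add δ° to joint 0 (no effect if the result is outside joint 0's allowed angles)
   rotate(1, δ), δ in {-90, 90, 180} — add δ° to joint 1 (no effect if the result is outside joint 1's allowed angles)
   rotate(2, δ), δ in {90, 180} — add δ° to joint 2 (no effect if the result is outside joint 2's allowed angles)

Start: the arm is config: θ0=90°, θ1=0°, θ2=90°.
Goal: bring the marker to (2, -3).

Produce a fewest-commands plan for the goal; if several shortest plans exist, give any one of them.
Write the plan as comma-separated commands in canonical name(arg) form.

initial: config: θ0=90°, θ1=0°, θ2=90°
t=1 rotate(1, 90) ⇒ config: θ0=90°, θ1=90°, θ2=90°
t=2 rotate(2, 90) ⇒ config: θ0=90°, θ1=90°, θ2=180°
t=3 rotate(0, 180) ⇒ config: θ0=270°, θ1=90°, θ2=180°
minimal: 3 command(s), checked below 3.

rotate(1, 90), rotate(2, 90), rotate(0, 180)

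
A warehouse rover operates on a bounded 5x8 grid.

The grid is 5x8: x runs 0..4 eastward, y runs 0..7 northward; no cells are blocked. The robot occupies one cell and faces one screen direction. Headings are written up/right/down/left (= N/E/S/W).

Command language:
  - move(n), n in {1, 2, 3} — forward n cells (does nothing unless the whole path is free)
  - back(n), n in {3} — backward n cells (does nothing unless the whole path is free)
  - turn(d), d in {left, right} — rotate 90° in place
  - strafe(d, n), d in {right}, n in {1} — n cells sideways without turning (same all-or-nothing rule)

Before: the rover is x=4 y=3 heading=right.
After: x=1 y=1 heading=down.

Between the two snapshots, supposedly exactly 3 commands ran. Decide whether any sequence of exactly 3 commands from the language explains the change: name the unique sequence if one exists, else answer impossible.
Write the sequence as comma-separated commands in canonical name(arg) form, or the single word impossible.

back(3), turn(right), move(2)

key: running move(2) before back(3) would end elsewhere — order is forced
from: x=4 y=3 heading=right
[1] after back(3): x=1 y=3 heading=right
[2] after turn(right): x=1 y=3 heading=down
[3] after move(2): x=1 y=1 heading=down
all 343 alternatives checked — unique.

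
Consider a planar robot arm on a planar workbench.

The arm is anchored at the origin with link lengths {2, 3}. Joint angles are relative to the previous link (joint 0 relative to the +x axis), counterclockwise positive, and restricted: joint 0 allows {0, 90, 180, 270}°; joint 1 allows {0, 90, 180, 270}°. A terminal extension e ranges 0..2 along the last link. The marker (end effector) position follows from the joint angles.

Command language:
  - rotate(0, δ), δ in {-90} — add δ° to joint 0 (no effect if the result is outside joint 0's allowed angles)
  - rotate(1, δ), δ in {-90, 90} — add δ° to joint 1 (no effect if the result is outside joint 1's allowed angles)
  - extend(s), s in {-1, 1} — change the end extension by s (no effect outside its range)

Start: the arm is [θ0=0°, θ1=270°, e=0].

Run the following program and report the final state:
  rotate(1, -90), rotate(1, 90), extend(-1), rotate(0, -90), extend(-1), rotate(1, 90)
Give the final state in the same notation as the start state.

initial: [θ0=0°, θ1=270°, e=0]
1. rotate(1, -90) → [θ0=0°, θ1=180°, e=0]
2. rotate(1, 90) → [θ0=0°, θ1=270°, e=0]
3. extend(-1) → [θ0=0°, θ1=270°, e=0]
4. rotate(0, -90) → [θ0=270°, θ1=270°, e=0]
5. extend(-1) → [θ0=270°, θ1=270°, e=0]
6. rotate(1, 90) → [θ0=270°, θ1=0°, e=0]

[θ0=270°, θ1=0°, e=0]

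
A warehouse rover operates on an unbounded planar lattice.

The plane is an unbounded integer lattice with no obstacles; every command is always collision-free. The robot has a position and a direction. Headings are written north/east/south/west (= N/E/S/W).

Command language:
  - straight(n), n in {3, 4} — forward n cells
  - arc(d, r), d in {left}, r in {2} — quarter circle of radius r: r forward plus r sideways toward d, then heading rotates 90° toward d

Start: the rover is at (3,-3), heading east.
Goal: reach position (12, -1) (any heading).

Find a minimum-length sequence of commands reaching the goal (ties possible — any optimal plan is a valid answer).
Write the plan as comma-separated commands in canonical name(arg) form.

straight(4), straight(3), arc(left, 2)

begin: at (3,-3), heading east
step 1 (straight(4)): at (7,-3), heading east
step 2 (straight(3)): at (10,-3), heading east
step 3 (arc(left, 2)): at (12,-1), heading north
no 2-step plan works, so 3 is optimal.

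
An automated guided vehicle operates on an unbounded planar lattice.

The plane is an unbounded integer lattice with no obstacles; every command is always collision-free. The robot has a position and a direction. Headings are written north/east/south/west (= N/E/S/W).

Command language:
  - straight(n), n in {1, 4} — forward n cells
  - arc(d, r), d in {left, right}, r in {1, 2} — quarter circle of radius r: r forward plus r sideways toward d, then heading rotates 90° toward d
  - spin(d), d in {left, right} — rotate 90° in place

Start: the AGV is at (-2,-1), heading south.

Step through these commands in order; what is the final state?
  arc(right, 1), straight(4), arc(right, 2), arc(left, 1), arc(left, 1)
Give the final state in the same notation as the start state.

t0: at (-2,-1), heading south
1. arc(right, 1) → at (-3,-2), heading west
2. straight(4) → at (-7,-2), heading west
3. arc(right, 2) → at (-9,0), heading north
4. arc(left, 1) → at (-10,1), heading west
5. arc(left, 1) → at (-11,0), heading south

at (-11,0), heading south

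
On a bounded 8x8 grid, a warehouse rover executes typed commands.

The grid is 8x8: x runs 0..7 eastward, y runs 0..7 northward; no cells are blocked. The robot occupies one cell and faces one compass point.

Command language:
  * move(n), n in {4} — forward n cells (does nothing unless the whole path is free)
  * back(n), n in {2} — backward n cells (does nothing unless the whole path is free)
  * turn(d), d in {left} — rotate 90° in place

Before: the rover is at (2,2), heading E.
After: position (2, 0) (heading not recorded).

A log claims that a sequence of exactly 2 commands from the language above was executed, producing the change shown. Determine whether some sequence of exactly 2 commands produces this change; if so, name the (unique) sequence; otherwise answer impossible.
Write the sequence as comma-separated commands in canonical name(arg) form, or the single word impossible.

turn(left), back(2)

key: running back(2) before turn(left) would end elsewhere — order is forced
begin: at (2,2), heading E
1. turn(left) → at (2,2), heading N
2. back(2) → at (2,0), heading N
no other 2-command option fits: unique.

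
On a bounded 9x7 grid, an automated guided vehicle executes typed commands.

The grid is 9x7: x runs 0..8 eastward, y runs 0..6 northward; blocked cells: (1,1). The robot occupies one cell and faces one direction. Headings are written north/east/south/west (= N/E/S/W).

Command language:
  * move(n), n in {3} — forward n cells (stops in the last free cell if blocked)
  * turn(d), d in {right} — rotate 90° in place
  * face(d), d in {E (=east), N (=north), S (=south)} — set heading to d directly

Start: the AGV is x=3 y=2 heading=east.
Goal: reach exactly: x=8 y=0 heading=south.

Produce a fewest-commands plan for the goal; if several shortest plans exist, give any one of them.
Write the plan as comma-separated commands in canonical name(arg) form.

move(3), move(3), turn(right), move(3)

t0: x=3 y=2 heading=east
1. move(3) → x=6 y=2 heading=east
2. move(3) → x=8 y=2 heading=east
3. turn(right) → x=8 y=2 heading=south
4. move(3) → x=8 y=0 heading=south
no 3-step plan works, so 4 is optimal.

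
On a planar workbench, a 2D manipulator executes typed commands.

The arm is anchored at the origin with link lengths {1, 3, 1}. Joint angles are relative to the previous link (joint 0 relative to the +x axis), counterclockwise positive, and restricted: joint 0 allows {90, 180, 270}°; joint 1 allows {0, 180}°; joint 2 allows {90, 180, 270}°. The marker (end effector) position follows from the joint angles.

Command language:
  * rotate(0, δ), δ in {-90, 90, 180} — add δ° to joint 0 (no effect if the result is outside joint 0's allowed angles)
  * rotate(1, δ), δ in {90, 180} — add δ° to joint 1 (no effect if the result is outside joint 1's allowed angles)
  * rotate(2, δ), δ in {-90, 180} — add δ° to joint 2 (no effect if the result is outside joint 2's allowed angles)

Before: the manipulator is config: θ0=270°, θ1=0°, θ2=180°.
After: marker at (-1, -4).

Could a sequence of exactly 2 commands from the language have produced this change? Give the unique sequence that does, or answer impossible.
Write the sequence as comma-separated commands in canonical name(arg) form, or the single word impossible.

key: running rotate(2, 180) before rotate(2, -90) would end elsewhere — order is forced
from: config: θ0=270°, θ1=0°, θ2=180°
step 1 (rotate(2, -90)): config: θ0=270°, θ1=0°, θ2=90°
step 2 (rotate(2, 180)): config: θ0=270°, θ1=0°, θ2=270°
no rival 2-sequence matches.

rotate(2, -90), rotate(2, 180)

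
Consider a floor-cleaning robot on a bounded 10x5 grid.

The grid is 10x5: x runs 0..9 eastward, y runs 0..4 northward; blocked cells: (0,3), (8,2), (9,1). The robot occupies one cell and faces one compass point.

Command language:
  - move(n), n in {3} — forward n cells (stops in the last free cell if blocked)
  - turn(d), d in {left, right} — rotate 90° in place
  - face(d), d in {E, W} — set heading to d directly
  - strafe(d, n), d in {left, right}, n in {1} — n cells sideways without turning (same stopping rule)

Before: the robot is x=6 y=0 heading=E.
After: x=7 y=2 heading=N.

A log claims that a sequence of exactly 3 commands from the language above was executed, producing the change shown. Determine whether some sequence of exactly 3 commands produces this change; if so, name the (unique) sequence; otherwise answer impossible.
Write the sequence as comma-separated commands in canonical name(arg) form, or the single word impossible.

impossible

checked all 3-command options: none fits.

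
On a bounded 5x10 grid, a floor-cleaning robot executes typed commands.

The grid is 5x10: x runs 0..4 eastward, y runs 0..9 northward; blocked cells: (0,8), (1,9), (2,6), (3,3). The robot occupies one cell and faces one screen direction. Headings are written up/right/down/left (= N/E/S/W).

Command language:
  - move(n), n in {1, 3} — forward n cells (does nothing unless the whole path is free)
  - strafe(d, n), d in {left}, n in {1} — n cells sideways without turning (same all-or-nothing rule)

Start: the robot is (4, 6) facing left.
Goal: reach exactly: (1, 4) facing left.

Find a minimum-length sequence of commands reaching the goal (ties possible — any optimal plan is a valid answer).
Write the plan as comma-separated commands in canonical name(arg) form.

strafe(left, 1), move(3), strafe(left, 1)

start: (4, 6) facing left
step 1 (strafe(left, 1)): (4, 5) facing left
step 2 (move(3)): (1, 5) facing left
step 3 (strafe(left, 1)): (1, 4) facing left
minimal: 3 command(s), checked below 3.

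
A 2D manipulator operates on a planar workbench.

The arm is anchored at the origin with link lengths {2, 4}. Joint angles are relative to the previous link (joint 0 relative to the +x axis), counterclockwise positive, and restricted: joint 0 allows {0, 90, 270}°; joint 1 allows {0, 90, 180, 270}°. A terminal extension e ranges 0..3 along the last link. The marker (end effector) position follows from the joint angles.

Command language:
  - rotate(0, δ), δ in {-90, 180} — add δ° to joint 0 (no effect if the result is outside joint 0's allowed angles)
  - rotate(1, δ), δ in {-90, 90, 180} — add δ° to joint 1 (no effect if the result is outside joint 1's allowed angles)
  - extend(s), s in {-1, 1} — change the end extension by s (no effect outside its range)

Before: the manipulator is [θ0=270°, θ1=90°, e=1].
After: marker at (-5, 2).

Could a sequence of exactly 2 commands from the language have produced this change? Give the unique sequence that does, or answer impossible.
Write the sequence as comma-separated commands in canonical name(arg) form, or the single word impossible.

key: order matters: swapping rotate(0, -90) and rotate(0, 180) lands elsewhere
initial: [θ0=270°, θ1=90°, e=1]
[1] after rotate(0, -90): [θ0=270°, θ1=90°, e=1]
[2] after rotate(0, 180): [θ0=90°, θ1=90°, e=1]
uniquely the one of 49 2-step routes that fits.

rotate(0, -90), rotate(0, 180)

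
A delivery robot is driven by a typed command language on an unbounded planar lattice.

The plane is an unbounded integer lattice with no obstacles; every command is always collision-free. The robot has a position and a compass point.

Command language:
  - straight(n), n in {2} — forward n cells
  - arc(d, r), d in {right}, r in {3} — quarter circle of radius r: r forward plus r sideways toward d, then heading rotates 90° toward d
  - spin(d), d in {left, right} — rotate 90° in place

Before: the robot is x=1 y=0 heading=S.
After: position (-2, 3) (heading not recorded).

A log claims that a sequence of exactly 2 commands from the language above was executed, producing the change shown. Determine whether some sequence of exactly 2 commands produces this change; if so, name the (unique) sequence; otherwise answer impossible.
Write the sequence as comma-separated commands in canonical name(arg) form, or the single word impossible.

spin(right), arc(right, 3)

key: running arc(right, 3) before spin(right) would end elsewhere — order is forced
begin: x=1 y=0 heading=S
t=1 spin(right) ⇒ x=1 y=0 heading=W
t=2 arc(right, 3) ⇒ x=-2 y=3 heading=N
no other 2-command option fits: unique.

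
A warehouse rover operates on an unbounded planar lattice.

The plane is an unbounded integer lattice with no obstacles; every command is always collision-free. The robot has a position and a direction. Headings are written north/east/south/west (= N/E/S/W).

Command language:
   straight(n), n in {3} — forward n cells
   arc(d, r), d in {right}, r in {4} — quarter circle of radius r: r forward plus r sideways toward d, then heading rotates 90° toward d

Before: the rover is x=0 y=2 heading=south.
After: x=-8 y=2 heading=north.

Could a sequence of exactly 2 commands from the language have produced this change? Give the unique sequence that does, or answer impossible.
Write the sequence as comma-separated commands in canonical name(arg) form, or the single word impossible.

key: position moved to (-8,2) AND the heading swung to N — translation plus rotation needed
begin: x=0 y=2 heading=south
step 1 (arc(right, 4)): x=-4 y=-2 heading=west
step 2 (arc(right, 4)): x=-8 y=2 heading=north
uniquely the one of 4 2-step routes that fits.

arc(right, 4), arc(right, 4)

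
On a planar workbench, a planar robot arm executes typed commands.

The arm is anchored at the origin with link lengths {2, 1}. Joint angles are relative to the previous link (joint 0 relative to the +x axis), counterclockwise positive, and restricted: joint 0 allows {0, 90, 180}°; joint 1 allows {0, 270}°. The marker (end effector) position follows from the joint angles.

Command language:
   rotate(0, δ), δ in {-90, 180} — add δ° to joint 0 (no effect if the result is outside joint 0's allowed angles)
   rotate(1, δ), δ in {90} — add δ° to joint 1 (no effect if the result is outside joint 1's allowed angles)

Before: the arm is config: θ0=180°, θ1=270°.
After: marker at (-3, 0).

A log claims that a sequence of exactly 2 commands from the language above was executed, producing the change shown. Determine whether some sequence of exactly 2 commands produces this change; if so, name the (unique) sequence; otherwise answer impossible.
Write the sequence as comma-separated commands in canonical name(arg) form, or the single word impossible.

rotate(1, 90), rotate(1, 90)

begin: config: θ0=180°, θ1=270°
[1] after rotate(1, 90): config: θ0=180°, θ1=0°
[2] after rotate(1, 90): config: θ0=180°, θ1=0°
uniquely the one of 9 2-step routes that fits.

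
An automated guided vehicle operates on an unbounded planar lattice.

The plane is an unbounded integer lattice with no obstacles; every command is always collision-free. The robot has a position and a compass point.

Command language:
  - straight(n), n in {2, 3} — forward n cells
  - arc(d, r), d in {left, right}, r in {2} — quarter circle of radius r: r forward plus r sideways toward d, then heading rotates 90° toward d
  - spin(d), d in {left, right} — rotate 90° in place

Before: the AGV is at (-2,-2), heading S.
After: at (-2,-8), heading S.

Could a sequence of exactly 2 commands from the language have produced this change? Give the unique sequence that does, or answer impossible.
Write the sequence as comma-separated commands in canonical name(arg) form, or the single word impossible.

straight(3), straight(3)

key: still facing S at the end — nothing in the sequence rotates
start: at (-2,-2), heading S
t=1 straight(3) ⇒ at (-2,-5), heading S
t=2 straight(3) ⇒ at (-2,-8), heading S
all 36 alternatives checked — unique.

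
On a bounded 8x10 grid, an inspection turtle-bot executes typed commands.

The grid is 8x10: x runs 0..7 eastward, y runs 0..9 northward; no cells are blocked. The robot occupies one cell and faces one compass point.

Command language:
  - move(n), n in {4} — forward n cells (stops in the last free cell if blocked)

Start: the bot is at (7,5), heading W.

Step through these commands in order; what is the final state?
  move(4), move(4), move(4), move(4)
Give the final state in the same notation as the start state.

start: at (7,5), heading W
step 1 (move(4)): at (3,5), heading W
step 2 (move(4)): at (0,5), heading W
step 3 (move(4)): at (0,5), heading W
step 4 (move(4)): at (0,5), heading W

at (0,5), heading W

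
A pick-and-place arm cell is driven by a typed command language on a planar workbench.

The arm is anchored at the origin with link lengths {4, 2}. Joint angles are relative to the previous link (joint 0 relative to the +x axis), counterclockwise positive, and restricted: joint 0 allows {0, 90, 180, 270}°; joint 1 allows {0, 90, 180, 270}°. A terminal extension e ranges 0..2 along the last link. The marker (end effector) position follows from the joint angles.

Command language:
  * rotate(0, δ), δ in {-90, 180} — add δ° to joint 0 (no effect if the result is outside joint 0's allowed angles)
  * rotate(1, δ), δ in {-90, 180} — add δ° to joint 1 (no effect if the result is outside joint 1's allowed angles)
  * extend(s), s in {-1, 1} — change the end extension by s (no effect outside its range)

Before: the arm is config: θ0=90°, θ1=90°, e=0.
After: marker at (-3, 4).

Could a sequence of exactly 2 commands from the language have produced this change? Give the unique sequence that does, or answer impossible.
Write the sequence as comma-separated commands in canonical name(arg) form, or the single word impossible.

extend(-1), extend(1)

key: running extend(1) before extend(-1) would end elsewhere — order is forced
t0: config: θ0=90°, θ1=90°, e=0
1. extend(-1) → config: θ0=90°, θ1=90°, e=0
2. extend(1) → config: θ0=90°, θ1=90°, e=1
no rival 2-sequence matches.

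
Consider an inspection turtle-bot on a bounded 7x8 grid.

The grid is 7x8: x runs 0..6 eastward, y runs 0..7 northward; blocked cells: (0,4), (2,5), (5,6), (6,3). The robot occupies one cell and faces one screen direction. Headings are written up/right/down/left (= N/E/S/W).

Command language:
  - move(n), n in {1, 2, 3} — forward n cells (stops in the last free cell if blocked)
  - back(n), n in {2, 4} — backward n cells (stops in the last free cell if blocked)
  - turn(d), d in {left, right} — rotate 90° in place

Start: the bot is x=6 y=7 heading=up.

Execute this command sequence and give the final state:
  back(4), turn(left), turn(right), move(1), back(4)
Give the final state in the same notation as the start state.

initial: x=6 y=7 heading=up
1. back(4) → x=6 y=4 heading=up
2. turn(left) → x=6 y=4 heading=left
3. turn(right) → x=6 y=4 heading=up
4. move(1) → x=6 y=5 heading=up
5. back(4) → x=6 y=4 heading=up

x=6 y=4 heading=up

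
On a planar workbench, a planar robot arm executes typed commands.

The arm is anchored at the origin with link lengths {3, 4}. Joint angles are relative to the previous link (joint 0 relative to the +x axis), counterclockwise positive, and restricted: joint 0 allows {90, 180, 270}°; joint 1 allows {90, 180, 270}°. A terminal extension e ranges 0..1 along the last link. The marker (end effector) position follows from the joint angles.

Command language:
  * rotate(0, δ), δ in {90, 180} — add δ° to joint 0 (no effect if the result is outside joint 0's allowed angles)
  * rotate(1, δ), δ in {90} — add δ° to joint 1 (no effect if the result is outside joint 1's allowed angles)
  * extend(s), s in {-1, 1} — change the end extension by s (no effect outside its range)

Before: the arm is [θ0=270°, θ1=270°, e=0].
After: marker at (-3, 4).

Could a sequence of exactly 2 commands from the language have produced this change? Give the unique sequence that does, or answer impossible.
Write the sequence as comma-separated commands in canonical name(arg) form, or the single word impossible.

rotate(0, 180), rotate(0, 90)

key: running rotate(0, 90) before rotate(0, 180) would end elsewhere — order is forced
begin: [θ0=270°, θ1=270°, e=0]
[1] after rotate(0, 180): [θ0=90°, θ1=270°, e=0]
[2] after rotate(0, 90): [θ0=180°, θ1=270°, e=0]
no rival 2-sequence matches.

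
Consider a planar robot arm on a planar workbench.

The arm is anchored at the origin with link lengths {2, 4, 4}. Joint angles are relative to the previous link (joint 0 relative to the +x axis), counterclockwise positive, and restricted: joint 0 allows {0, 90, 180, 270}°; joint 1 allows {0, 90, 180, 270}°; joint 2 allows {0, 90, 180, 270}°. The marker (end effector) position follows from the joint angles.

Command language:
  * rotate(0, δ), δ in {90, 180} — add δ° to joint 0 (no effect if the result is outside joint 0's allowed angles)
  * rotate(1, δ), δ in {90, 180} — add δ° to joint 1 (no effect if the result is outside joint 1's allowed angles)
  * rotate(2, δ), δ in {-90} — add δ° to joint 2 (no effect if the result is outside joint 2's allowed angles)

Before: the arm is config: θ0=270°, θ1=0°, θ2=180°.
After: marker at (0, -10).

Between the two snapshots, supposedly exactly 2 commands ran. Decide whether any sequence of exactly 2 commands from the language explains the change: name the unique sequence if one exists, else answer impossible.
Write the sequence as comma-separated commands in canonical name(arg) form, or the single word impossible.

initial: config: θ0=270°, θ1=0°, θ2=180°
t=1 rotate(2, -90) ⇒ config: θ0=270°, θ1=0°, θ2=90°
t=2 rotate(2, -90) ⇒ config: θ0=270°, θ1=0°, θ2=0°
all 25 alternatives checked — unique.

rotate(2, -90), rotate(2, -90)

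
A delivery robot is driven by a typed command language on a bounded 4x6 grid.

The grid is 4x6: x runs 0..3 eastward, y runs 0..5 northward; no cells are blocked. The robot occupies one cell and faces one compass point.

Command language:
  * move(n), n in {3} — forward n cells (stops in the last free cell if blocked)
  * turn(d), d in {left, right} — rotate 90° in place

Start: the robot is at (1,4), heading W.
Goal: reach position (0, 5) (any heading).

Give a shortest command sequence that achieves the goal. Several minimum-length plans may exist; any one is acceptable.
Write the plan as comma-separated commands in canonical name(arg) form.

from: at (1,4), heading W
t=1 move(3) ⇒ at (0,4), heading W
t=2 turn(right) ⇒ at (0,4), heading N
t=3 move(3) ⇒ at (0,5), heading N
nothing shorter than 3 reaches the goal.

move(3), turn(right), move(3)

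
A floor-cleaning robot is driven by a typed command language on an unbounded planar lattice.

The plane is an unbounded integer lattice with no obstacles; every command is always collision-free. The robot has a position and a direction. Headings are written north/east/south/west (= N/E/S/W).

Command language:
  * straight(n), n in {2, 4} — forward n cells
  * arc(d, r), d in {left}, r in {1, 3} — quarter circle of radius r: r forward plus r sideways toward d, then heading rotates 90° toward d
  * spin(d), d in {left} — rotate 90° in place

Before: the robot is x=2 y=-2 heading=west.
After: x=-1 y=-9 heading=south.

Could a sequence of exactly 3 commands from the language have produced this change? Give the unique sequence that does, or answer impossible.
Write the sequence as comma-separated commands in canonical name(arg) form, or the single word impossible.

arc(left, 3), straight(2), straight(2)

key: cell and facing (now S) both changed — the 3 commands mix motion and turning
from: x=2 y=-2 heading=west
1. arc(left, 3) → x=-1 y=-5 heading=south
2. straight(2) → x=-1 y=-7 heading=south
3. straight(2) → x=-1 y=-9 heading=south
uniquely the one of 125 3-step routes that fits.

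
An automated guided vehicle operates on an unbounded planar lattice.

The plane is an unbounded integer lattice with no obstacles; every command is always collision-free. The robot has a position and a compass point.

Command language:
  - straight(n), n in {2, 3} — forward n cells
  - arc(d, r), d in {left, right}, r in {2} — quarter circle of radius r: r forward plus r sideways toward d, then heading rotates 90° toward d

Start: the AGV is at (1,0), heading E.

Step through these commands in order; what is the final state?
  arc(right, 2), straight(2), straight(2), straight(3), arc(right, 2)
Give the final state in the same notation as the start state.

at (1,-11), heading W

initial: at (1,0), heading E
1. arc(right, 2) → at (3,-2), heading S
2. straight(2) → at (3,-4), heading S
3. straight(2) → at (3,-6), heading S
4. straight(3) → at (3,-9), heading S
5. arc(right, 2) → at (1,-11), heading W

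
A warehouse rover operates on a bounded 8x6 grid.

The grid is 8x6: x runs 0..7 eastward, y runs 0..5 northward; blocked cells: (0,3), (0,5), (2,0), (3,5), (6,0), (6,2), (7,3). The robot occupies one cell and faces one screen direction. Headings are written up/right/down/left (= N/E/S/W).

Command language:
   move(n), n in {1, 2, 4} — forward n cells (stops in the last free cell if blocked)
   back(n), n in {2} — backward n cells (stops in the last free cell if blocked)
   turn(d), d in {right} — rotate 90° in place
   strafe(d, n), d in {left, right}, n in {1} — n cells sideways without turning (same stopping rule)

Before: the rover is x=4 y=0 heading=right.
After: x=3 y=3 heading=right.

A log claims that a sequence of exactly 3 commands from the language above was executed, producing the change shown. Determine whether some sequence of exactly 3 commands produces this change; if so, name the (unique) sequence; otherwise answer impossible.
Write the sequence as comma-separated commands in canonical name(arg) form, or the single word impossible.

all 343 sequences checked — none match.

impossible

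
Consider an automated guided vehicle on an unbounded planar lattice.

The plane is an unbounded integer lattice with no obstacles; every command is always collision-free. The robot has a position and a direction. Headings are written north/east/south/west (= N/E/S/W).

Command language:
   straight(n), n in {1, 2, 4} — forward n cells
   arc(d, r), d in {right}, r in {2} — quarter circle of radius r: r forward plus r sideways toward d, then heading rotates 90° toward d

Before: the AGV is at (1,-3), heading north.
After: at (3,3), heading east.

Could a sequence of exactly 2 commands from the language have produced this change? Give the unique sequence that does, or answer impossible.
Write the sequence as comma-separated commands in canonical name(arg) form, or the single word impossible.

key: position moved to (3,3) AND the heading swung to E — translation plus rotation needed
begin: at (1,-3), heading north
t=1 straight(4) ⇒ at (1,1), heading north
t=2 arc(right, 2) ⇒ at (3,3), heading east
no rival 2-sequence matches.

straight(4), arc(right, 2)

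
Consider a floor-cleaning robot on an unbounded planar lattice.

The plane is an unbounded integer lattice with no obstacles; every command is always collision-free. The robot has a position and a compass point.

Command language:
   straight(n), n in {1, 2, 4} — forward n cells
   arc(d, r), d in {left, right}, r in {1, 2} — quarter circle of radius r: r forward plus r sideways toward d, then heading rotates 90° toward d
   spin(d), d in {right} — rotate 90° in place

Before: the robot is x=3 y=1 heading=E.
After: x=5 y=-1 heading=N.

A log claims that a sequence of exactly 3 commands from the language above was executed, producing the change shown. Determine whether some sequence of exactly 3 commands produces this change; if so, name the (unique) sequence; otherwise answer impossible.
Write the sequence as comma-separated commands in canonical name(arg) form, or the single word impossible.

arc(right, 2), spin(right), spin(right)

key: order matters: swapping arc(right, 2) and spin(right) lands elsewhere
t0: x=3 y=1 heading=E
1. arc(right, 2) → x=5 y=-1 heading=S
2. spin(right) → x=5 y=-1 heading=W
3. spin(right) → x=5 y=-1 heading=N
no other 3-command option fits: unique.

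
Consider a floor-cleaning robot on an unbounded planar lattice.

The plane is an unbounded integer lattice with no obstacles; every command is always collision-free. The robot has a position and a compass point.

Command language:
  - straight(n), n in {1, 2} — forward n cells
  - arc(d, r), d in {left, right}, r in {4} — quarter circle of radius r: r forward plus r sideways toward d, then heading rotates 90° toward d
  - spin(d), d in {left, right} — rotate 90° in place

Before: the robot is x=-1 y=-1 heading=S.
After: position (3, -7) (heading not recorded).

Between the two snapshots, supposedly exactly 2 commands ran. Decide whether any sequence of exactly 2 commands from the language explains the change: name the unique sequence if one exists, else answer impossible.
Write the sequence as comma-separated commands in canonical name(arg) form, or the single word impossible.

key: order matters: swapping straight(2) and arc(left, 4) lands elsewhere
begin: x=-1 y=-1 heading=S
t=1 straight(2) ⇒ x=-1 y=-3 heading=S
t=2 arc(left, 4) ⇒ x=3 y=-7 heading=E
no rival 2-sequence matches.

straight(2), arc(left, 4)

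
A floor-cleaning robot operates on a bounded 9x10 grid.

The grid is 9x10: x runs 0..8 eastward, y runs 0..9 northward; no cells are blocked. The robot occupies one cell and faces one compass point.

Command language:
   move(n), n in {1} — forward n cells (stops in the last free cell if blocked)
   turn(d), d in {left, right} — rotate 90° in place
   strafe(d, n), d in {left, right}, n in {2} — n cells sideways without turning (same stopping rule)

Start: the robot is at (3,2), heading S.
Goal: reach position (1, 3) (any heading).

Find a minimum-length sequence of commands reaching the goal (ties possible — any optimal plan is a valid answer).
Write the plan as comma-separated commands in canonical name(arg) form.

start: at (3,2), heading S
[1] after turn(left): at (3,2), heading E
[2] after turn(left): at (3,2), heading N
[3] after move(1): at (3,3), heading N
[4] after strafe(left, 2): at (1,3), heading N
shorter routes all fall short; 4 is best.

turn(left), turn(left), move(1), strafe(left, 2)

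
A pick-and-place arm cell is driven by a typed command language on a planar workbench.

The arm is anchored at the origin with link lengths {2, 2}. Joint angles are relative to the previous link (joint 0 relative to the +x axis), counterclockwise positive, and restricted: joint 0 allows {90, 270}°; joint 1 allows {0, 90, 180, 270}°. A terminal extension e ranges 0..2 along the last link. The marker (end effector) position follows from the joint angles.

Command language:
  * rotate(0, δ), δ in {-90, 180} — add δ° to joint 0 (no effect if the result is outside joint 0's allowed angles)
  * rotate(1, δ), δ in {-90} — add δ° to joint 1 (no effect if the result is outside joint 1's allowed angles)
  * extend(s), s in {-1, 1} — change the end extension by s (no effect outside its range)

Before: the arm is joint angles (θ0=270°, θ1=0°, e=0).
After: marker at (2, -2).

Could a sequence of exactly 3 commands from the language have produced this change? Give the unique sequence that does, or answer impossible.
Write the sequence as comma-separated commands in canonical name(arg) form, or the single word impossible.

initial: joint angles (θ0=270°, θ1=0°, e=0)
t=1 rotate(1, -90) ⇒ joint angles (θ0=270°, θ1=270°, e=0)
t=2 rotate(1, -90) ⇒ joint angles (θ0=270°, θ1=180°, e=0)
t=3 rotate(1, -90) ⇒ joint angles (θ0=270°, θ1=90°, e=0)
no other 3-command option fits: unique.

rotate(1, -90), rotate(1, -90), rotate(1, -90)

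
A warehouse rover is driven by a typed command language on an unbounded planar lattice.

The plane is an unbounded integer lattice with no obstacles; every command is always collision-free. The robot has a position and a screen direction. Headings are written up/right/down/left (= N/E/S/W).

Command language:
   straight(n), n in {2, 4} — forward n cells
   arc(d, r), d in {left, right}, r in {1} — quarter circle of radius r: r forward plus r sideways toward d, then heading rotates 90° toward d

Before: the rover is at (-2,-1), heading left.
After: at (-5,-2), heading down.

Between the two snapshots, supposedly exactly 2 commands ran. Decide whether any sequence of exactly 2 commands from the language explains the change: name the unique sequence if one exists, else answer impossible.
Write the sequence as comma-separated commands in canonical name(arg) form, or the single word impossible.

straight(2), arc(left, 1)

key: cell and facing (now S) both changed — the 2 commands mix motion and turning
initial: at (-2,-1), heading left
t=1 straight(2) ⇒ at (-4,-1), heading left
t=2 arc(left, 1) ⇒ at (-5,-2), heading down
no other 2-command option fits: unique.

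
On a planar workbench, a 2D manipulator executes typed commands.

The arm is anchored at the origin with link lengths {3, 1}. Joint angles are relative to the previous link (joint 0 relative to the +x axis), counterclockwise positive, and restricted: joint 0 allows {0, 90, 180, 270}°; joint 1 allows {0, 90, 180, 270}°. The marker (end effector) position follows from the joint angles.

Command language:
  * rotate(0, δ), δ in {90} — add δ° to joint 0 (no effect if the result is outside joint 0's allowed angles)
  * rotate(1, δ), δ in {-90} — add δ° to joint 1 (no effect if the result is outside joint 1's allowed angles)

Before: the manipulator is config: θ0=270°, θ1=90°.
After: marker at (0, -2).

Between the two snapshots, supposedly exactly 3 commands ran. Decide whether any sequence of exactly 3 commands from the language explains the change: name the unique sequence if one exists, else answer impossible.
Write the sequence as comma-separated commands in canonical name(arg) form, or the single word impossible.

rotate(1, -90), rotate(1, -90), rotate(1, -90)

start: config: θ0=270°, θ1=90°
[1] after rotate(1, -90): config: θ0=270°, θ1=0°
[2] after rotate(1, -90): config: θ0=270°, θ1=270°
[3] after rotate(1, -90): config: θ0=270°, θ1=180°
no rival 3-sequence matches.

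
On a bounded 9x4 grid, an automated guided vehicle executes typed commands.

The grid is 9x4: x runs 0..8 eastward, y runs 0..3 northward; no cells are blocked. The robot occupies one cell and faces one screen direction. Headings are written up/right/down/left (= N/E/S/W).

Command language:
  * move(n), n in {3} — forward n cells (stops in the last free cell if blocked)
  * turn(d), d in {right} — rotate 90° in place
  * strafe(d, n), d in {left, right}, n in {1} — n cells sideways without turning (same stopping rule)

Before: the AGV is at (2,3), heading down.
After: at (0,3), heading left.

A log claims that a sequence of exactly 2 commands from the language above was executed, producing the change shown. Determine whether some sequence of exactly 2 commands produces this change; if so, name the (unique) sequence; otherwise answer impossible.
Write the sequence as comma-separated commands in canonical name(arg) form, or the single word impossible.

turn(right), move(3)

key: move(3) runs into the grid edge before its full distance
initial: at (2,3), heading down
step 1 (turn(right)): at (2,3), heading left
step 2 (move(3)): at (0,3), heading left
no rival 2-sequence matches.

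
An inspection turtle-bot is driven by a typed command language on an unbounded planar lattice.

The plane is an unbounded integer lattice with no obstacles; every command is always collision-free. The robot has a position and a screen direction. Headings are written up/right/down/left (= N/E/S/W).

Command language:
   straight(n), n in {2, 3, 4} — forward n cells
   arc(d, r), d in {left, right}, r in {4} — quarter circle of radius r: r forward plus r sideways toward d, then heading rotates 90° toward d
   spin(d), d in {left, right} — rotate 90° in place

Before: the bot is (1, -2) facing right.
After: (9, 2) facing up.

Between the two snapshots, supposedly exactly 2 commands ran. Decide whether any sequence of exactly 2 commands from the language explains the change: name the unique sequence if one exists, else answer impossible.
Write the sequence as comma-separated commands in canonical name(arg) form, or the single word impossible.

straight(4), arc(left, 4)

key: position moved to (9,2) AND the heading swung to N — translation plus rotation needed
initial: (1, -2) facing right
1. straight(4) → (5, -2) facing right
2. arc(left, 4) → (9, 2) facing up
uniquely the one of 49 2-step routes that fits.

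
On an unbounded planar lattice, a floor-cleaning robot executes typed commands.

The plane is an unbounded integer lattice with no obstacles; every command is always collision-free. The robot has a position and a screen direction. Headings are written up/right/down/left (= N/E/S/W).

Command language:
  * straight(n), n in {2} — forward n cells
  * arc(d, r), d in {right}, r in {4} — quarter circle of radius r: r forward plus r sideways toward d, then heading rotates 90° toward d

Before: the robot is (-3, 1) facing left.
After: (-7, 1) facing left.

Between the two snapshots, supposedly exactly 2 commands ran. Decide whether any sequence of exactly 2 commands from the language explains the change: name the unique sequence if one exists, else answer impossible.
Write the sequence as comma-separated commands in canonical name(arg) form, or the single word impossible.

key: heading stays W — no command in the sequence turns
from: (-3, 1) facing left
[1] after straight(2): (-5, 1) facing left
[2] after straight(2): (-7, 1) facing left
uniquely the one of 4 2-step routes that fits.

straight(2), straight(2)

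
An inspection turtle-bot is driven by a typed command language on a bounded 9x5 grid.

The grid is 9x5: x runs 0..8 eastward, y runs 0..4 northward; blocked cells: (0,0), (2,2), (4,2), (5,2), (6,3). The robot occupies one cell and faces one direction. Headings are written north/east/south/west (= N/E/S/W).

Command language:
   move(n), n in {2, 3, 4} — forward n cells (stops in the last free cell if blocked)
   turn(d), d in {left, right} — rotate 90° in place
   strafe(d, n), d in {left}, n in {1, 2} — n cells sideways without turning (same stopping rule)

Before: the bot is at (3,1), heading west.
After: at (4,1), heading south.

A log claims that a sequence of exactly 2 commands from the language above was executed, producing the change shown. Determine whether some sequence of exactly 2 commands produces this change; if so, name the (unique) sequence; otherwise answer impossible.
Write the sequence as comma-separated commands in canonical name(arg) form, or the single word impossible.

turn(left), strafe(left, 1)

key: position moved to (4,1) AND the heading swung to S — translation plus rotation needed
initial: at (3,1), heading west
1. turn(left) → at (3,1), heading south
2. strafe(left, 1) → at (4,1), heading south
uniquely the one of 49 2-step routes that fits.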